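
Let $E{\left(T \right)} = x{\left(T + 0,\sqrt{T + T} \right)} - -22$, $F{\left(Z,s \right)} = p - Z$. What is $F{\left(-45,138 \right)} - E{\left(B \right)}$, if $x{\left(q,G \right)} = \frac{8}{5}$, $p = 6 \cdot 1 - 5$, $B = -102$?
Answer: $\frac{112}{5} \approx 22.4$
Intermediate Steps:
$p = 1$ ($p = 6 - 5 = 1$)
$F{\left(Z,s \right)} = 1 - Z$
$x{\left(q,G \right)} = \frac{8}{5}$ ($x{\left(q,G \right)} = 8 \cdot \frac{1}{5} = \frac{8}{5}$)
$E{\left(T \right)} = \frac{118}{5}$ ($E{\left(T \right)} = \frac{8}{5} - -22 = \frac{8}{5} + 22 = \frac{118}{5}$)
$F{\left(-45,138 \right)} - E{\left(B \right)} = \left(1 - -45\right) - \frac{118}{5} = \left(1 + 45\right) - \frac{118}{5} = 46 - \frac{118}{5} = \frac{112}{5}$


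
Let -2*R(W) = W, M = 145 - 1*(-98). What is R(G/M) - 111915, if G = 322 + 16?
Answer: -27195514/243 ≈ -1.1192e+5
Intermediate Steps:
M = 243 (M = 145 + 98 = 243)
G = 338
R(W) = -W/2
R(G/M) - 111915 = -169/243 - 111915 = -27195514/243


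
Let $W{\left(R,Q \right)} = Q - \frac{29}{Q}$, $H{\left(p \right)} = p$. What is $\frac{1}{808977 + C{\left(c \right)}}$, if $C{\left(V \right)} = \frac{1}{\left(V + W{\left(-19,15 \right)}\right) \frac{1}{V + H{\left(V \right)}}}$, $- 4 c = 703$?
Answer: $\frac{9761}{7896445587} \approx 1.2361 \cdot 10^{-6}$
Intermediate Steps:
$c = - \frac{703}{4}$ ($c = \left(- \frac{1}{4}\right) 703 = - \frac{703}{4} \approx -175.75$)
$C{\left(V \right)} = \frac{2 V}{\frac{196}{15} + V}$ ($C{\left(V \right)} = \frac{1}{\left(V + \left(15 - \frac{29}{15}\right)\right) \frac{1}{V + V}} = \frac{1}{\left(V + \left(15 - \frac{29}{15}\right)\right) \frac{1}{2 V}} = \frac{1}{\left(V + \frac{196}{15}\right) \frac{1}{2 V}} = \frac{1}{\left(\frac{196}{15} + V\right) \frac{1}{2 V}} = \frac{1}{\frac{1}{2} \frac{1}{V} \left(\frac{196}{15} + V\right)} = \frac{2 V}{\frac{196}{15} + V}$)
$\frac{1}{808977 + C{\left(c \right)}} = \frac{1}{808977 + 30 \left(- \frac{703}{4}\right) \frac{1}{196 + 15 \left(- \frac{703}{4}\right)}} = \frac{1}{808977 + 30 \left(- \frac{703}{4}\right) \frac{1}{196 - \frac{10545}{4}}} = \frac{1}{808977 + 30 \left(- \frac{703}{4}\right) \frac{1}{- \frac{9761}{4}}} = \frac{1}{808977 + 30 \left(- \frac{703}{4}\right) \left(- \frac{4}{9761}\right)} = \frac{1}{808977 + \frac{21090}{9761}} = \frac{1}{\frac{7896445587}{9761}} = \frac{9761}{7896445587}$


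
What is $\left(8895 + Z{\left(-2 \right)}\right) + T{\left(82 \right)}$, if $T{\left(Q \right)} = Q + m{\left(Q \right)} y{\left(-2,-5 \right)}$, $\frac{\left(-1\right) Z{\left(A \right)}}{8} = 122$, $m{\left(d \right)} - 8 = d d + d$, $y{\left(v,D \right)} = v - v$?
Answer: $8001$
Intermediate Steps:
$y{\left(v,D \right)} = 0$
$m{\left(d \right)} = 8 + d + d^{2}$ ($m{\left(d \right)} = 8 + \left(d d + d\right) = 8 + \left(d^{2} + d\right) = 8 + \left(d + d^{2}\right) = 8 + d + d^{2}$)
$Z{\left(A \right)} = -976$ ($Z{\left(A \right)} = \left(-8\right) 122 = -976$)
$T{\left(Q \right)} = Q$ ($T{\left(Q \right)} = Q + \left(8 + Q + Q^{2}\right) 0 = Q + 0 = Q$)
$\left(8895 + Z{\left(-2 \right)}\right) + T{\left(82 \right)} = \left(8895 - 976\right) + 82 = 7919 + 82 = 8001$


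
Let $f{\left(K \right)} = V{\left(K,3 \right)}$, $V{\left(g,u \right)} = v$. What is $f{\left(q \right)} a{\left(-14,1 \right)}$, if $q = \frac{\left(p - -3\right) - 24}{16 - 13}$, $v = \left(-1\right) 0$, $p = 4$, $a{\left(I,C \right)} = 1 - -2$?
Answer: $0$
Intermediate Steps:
$a{\left(I,C \right)} = 3$ ($a{\left(I,C \right)} = 1 + 2 = 3$)
$v = 0$
$V{\left(g,u \right)} = 0$
$q = - \frac{17}{3}$ ($q = \frac{\left(4 - -3\right) - 24}{16 - 13} = \frac{\left(4 + 3\right) - 24}{3} = \left(7 - 24\right) \frac{1}{3} = \left(-17\right) \frac{1}{3} = - \frac{17}{3} \approx -5.6667$)
$f{\left(K \right)} = 0$
$f{\left(q \right)} a{\left(-14,1 \right)} = 0 \cdot 3 = 0$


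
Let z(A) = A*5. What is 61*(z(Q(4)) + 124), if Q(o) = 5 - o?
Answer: 7869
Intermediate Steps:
z(A) = 5*A
61*(z(Q(4)) + 124) = 61*(5*(5 - 1*4) + 124) = 61*(5*(5 - 4) + 124) = 61*(5*1 + 124) = 61*(5 + 124) = 61*129 = 7869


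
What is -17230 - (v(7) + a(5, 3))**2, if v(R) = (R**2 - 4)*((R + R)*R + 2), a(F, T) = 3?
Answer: -20294239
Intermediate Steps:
v(R) = (-4 + R**2)*(2 + 2*R**2) (v(R) = (-4 + R**2)*((2*R)*R + 2) = (-4 + R**2)*(2*R**2 + 2) = (-4 + R**2)*(2 + 2*R**2))
-17230 - (v(7) + a(5, 3))**2 = -17230 - ((-8 - 6*7**2 + 2*7**4) + 3)**2 = -17230 - ((-8 - 6*49 + 2*2401) + 3)**2 = -17230 - ((-8 - 294 + 4802) + 3)**2 = -17230 - (4500 + 3)**2 = -17230 - 1*4503**2 = -17230 - 1*20277009 = -17230 - 20277009 = -20294239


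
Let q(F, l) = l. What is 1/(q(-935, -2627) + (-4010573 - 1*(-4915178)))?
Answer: 1/901978 ≈ 1.1087e-6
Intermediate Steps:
1/(q(-935, -2627) + (-4010573 - 1*(-4915178))) = 1/(-2627 + (-4010573 - 1*(-4915178))) = 1/(-2627 + (-4010573 + 4915178)) = 1/(-2627 + 904605) = 1/901978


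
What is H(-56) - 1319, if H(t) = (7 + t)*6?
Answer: -1613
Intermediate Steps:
H(t) = 42 + 6*t
H(-56) - 1319 = (42 + 6*(-56)) - 1319 = (42 - 336) - 1319 = -294 - 1319 = -1613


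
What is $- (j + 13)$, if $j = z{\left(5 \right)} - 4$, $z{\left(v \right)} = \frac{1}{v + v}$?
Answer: $- \frac{91}{10} \approx -9.1$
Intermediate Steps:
$z{\left(v \right)} = \frac{1}{2 v}$
$j = - \frac{39}{10}$ ($j = \frac{1}{2 \cdot 5} - 4 = \frac{1}{2} \cdot \frac{1}{5} - 4 = \frac{1}{10} - 4 = - \frac{39}{10} \approx -3.9$)
$- (j + 13) = - (- \frac{39}{10} + 13) = \left(-1\right) \frac{91}{10} = - \frac{91}{10}$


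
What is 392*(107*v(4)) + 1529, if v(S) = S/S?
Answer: 43473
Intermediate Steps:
v(S) = 1
392*(107*v(4)) + 1529 = 392*(107*1) + 1529 = 392*107 + 1529 = 41944 + 1529 = 43473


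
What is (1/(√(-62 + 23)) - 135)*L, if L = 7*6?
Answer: -5670 - 14*I*√39/13 ≈ -5670.0 - 6.7254*I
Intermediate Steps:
L = 42
(1/(√(-62 + 23)) - 135)*L = (1/(√(-62 + 23)) - 135)*42 = (1/(√(-39)) - 135)*42 = (1/(I*√39) - 135)*42 = (-I*√39/39 - 135)*42 = (-135 - I*√39/39)*42 = -5670 - 14*I*√39/13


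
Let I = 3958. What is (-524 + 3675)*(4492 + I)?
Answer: 26625950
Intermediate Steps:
(-524 + 3675)*(4492 + I) = (-524 + 3675)*(4492 + 3958) = 3151*8450 = 26625950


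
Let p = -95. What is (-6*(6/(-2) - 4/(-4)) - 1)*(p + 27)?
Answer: -748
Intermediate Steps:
(-6*(6/(-2) - 4/(-4)) - 1)*(p + 27) = (-6*(6/(-2) - 4/(-4)) - 1)*(-95 + 27) = (-6*(6*(-1/2) - 4*(-1/4)) - 1)*(-68) = (-6*(-3 + 1) - 1)*(-68) = (-6*(-2) - 1)*(-68) = (12 - 1)*(-68) = 11*(-68) = -748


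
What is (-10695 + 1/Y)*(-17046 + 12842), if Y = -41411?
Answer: 1861912275784/41411 ≈ 4.4962e+7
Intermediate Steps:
(-10695 + 1/Y)*(-17046 + 12842) = (-10695 + 1/(-41411))*(-17046 + 12842) = (-10695 - 1/41411)*(-4204) = -442890646/41411*(-4204) = 1861912275784/41411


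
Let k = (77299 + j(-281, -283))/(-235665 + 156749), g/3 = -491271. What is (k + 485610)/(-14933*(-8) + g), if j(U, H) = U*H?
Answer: -19161120969/53439902842 ≈ -0.35855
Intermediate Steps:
g = -1473813 (g = 3*(-491271) = -1473813)
j(U, H) = H*U
k = -78411/39458 (k = (77299 - 283*(-281))/(-235665 + 156749) = (77299 + 79523)/(-78916) = 156822*(-1/78916) = -78411/39458 ≈ -1.9872)
(k + 485610)/(-14933*(-8) + g) = (-78411/39458 + 485610)/(-14933*(-8) - 1473813) = 19161120969/(39458*(119464 - 1473813)) = (19161120969/39458)/(-1354349) = (19161120969/39458)*(-1/1354349) = -19161120969/53439902842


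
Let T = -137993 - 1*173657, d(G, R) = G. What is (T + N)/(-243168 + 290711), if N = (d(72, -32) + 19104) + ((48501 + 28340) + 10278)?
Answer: -205355/47543 ≈ -4.3194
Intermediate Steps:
T = -311650 (T = -137993 - 173657 = -311650)
N = 106295 (N = (72 + 19104) + ((48501 + 28340) + 10278) = 19176 + (76841 + 10278) = 19176 + 87119 = 106295)
(T + N)/(-243168 + 290711) = (-311650 + 106295)/(-243168 + 290711) = -205355/47543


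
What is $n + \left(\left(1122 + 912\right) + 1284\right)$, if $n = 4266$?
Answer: $7584$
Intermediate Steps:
$n + \left(\left(1122 + 912\right) + 1284\right) = 4266 + \left(\left(1122 + 912\right) + 1284\right) = 4266 + \left(2034 + 1284\right) = 4266 + 3318 = 7584$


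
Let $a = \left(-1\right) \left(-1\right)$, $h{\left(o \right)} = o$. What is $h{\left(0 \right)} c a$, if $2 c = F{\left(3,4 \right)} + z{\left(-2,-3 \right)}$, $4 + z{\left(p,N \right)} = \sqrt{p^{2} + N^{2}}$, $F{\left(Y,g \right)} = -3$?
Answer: $0$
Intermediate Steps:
$z{\left(p,N \right)} = -4 + \sqrt{N^{2} + p^{2}}$ ($z{\left(p,N \right)} = -4 + \sqrt{p^{2} + N^{2}} = -4 + \sqrt{N^{2} + p^{2}}$)
$c = - \frac{7}{2} + \frac{\sqrt{13}}{2}$ ($c = \frac{-3 - \left(4 - \sqrt{\left(-3\right)^{2} + \left(-2\right)^{2}}\right)}{2} = \frac{-3 - \left(4 - \sqrt{9 + 4}\right)}{2} = \frac{-3 - \left(4 - \sqrt{13}\right)}{2} = \frac{-7 + \sqrt{13}}{2} = - \frac{7}{2} + \frac{\sqrt{13}}{2} \approx -1.6972$)
$a = 1$
$h{\left(0 \right)} c a = 0 \left(- \frac{7}{2} + \frac{\sqrt{13}}{2}\right) 1 = 0 \cdot 1 = 0$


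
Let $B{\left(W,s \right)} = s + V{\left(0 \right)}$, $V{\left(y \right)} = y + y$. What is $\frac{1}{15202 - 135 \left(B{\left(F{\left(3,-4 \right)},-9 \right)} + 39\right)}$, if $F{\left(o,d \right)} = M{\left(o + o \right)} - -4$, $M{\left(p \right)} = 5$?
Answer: $\frac{1}{11152} \approx 8.967 \cdot 10^{-5}$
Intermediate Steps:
$V{\left(y \right)} = 2 y$
$F{\left(o,d \right)} = 9$ ($F{\left(o,d \right)} = 5 - -4 = 5 + 4 = 9$)
$B{\left(W,s \right)} = s$ ($B{\left(W,s \right)} = s + 2 \cdot 0 = s + 0 = s$)
$\frac{1}{15202 - 135 \left(B{\left(F{\left(3,-4 \right)},-9 \right)} + 39\right)} = \frac{1}{15202 - 135 \left(-9 + 39\right)} = \frac{1}{15202 - 4050} = \frac{1}{11152}$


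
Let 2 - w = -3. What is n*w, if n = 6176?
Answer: 30880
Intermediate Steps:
w = 5 (w = 2 - 1*(-3) = 2 + 3 = 5)
n*w = 6176*5 = 30880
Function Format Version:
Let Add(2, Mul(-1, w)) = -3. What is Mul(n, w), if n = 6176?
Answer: 30880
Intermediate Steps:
w = 5 (w = Add(2, Mul(-1, -3)) = Add(2, 3) = 5)
Mul(n, w) = Mul(6176, 5) = 30880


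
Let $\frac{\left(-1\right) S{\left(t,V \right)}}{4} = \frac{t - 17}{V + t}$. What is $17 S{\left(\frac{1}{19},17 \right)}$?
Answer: $\frac{5474}{81} \approx 67.58$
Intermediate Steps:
$S{\left(t,V \right)} = - \frac{4 \left(-17 + t\right)}{V + t}$ ($S{\left(t,V \right)} = - 4 \frac{t - 17}{V + t} = - 4 \frac{-17 + t}{V + t} = - \frac{4 \left(-17 + t\right)}{V + t}$)
$17 S{\left(\frac{1}{19},17 \right)} = 17 \frac{4 \left(17 - \frac{1}{19}\right)}{17 + \frac{1}{19}} = 17 \frac{4 \left(17 - \frac{1}{19}\right)}{\frac{324}{19}} = 17 \cdot 4 \cdot \frac{19}{324} \cdot \frac{322}{19} = 17 \cdot \frac{322}{81} = \frac{5474}{81}$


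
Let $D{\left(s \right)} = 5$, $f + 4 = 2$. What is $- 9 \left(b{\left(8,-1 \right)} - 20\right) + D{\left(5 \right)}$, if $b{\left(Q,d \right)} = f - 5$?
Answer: $248$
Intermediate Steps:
$f = -2$ ($f = -4 + 2 = -2$)
$b{\left(Q,d \right)} = -7$ ($b{\left(Q,d \right)} = -2 - 5 = -7$)
$- 9 \left(b{\left(8,-1 \right)} - 20\right) + D{\left(5 \right)} = - 9 \left(-7 - 20\right) + 5 = \left(-9\right) \left(-27\right) + 5 = 243 + 5 = 248$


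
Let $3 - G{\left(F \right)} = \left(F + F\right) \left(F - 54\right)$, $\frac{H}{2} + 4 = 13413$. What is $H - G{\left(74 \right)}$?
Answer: $29775$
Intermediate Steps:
$H = 26818$ ($H = -8 + 2 \cdot 13413 = -8 + 26826 = 26818$)
$G{\left(F \right)} = 3 - 2 F \left(-54 + F\right)$ ($G{\left(F \right)} = 3 - \left(F + F\right) \left(F - 54\right) = 3 - 2 F \left(-54 + F\right)$)
$H - G{\left(74 \right)} = 26818 - \left(3 - 2 \cdot 74^{2} + 108 \cdot 74\right) = 26818 - \left(3 - 10952 + 7992\right) = 26818 - -2957 = 26818 + 2957 = 29775$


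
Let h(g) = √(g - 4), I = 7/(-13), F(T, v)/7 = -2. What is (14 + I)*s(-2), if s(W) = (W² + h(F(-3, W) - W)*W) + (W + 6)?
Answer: 1400/13 - 1400*I/13 ≈ 107.69 - 107.69*I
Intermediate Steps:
F(T, v) = -14 (F(T, v) = 7*(-2) = -14)
I = -7/13 (I = 7*(-1/13) = -7/13 ≈ -0.53846)
h(g) = √(-4 + g)
s(W) = 6 + W + W² + W*√(-18 - W) (s(W) = (W² + √(-4 + (-14 - W))*W) + (W + 6) = (W² + √(-18 - W)*W) + (6 + W) = (W² + W*√(-18 - W)) + (6 + W) = 6 + W + W² + W*√(-18 - W))
(14 + I)*s(-2) = (14 - 7/13)*(6 - 2 + (-2)² - 2*√(-18 - 1*(-2))) = 175*(6 - 2 + 4 - 2*√(-18 + 2))/13 = 175*(6 - 2 + 4 - 8*I)/13 = 175*(8 - 8*I)/13 = 1400/13 - 1400*I/13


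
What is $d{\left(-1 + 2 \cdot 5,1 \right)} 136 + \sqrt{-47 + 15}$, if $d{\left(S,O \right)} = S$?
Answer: $1224 + 4 i \sqrt{2} \approx 1224.0 + 5.6569 i$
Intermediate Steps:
$d{\left(-1 + 2 \cdot 5,1 \right)} 136 + \sqrt{-47 + 15} = \left(-1 + 2 \cdot 5\right) 136 + \sqrt{-47 + 15} = \left(-1 + 10\right) 136 + \sqrt{-32} = 9 \cdot 136 + 4 i \sqrt{2} = 1224 + 4 i \sqrt{2}$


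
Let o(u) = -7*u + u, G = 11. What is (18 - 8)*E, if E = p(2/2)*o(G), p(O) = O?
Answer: -660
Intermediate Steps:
o(u) = -6*u
E = -66 (E = (2/2)*(-6*11) = (2*(1/2))*(-66) = 1*(-66) = -66)
(18 - 8)*E = (18 - 8)*(-66) = 10*(-66) = -660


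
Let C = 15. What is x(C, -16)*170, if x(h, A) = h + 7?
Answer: 3740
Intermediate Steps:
x(h, A) = 7 + h
x(C, -16)*170 = (7 + 15)*170 = 22*170 = 3740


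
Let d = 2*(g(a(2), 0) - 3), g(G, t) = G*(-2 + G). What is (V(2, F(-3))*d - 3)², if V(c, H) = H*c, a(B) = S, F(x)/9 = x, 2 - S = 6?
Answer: 5157441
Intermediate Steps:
S = -4 (S = 2 - 1*6 = 2 - 6 = -4)
F(x) = 9*x
a(B) = -4
d = 42 (d = 2*(-4*(-2 - 4) - 3) = 2*(-4*(-6) - 3) = 2*(24 - 3) = 2*21 = 42)
(V(2, F(-3))*d - 3)² = (((9*(-3))*2)*42 - 3)² = (-27*2*42 - 3)² = (-54*42 - 3)² = (-2268 - 3)² = (-2271)² = 5157441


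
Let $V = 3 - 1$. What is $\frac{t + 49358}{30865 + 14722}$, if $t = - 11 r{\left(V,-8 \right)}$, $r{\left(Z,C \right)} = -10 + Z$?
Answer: $\frac{49446}{45587} \approx 1.0847$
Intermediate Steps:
$V = 2$
$t = 88$ ($t = - 11 \left(-10 + 2\right) = \left(-11\right) \left(-8\right) = 88$)
$\frac{t + 49358}{30865 + 14722} = \frac{88 + 49358}{30865 + 14722} = \frac{49446}{45587}$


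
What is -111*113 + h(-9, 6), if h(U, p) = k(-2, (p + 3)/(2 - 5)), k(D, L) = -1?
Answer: -12544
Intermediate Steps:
h(U, p) = -1
-111*113 + h(-9, 6) = -111*113 - 1 = -12543 - 1 = -12544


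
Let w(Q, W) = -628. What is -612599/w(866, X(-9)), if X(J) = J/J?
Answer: 612599/628 ≈ 975.48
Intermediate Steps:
X(J) = 1
-612599/w(866, X(-9)) = -612599/(-628) = -612599*(-1/628) = 612599/628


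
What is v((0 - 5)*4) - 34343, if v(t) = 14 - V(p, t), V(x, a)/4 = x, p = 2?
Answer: -34337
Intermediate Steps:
V(x, a) = 4*x
v(t) = 6 (v(t) = 14 - 4*2 = 14 - 1*8 = 14 - 8 = 6)
v((0 - 5)*4) - 34343 = 6 - 34343 = -34337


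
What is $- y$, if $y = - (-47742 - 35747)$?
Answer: $-83489$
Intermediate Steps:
$y = 83489$ ($y = - (-47742 - 35747) = \left(-1\right) \left(-83489\right) = 83489$)
$- y = \left(-1\right) 83489 = -83489$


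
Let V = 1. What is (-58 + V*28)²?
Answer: 900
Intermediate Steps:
(-58 + V*28)² = (-58 + 1*28)² = (-58 + 28)² = (-30)² = 900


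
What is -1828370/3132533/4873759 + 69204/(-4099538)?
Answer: -528279779351475824/31294255622453092643 ≈ -0.016881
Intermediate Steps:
-1828370/3132533/4873759 + 69204/(-4099538) = -1828370*1/3132533*(1/4873759) + 69204*(-1/4099538) = -1828370/3132533*1/4873759 - 34602/2049769 = -1828370/15267210901547 - 34602/2049769 = -528279779351475824/31294255622453092643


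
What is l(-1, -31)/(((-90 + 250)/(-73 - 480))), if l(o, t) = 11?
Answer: -6083/160 ≈ -38.019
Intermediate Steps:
l(-1, -31)/(((-90 + 250)/(-73 - 480))) = 11/(((-90 + 250)/(-73 - 480))) = 11/((160/(-553))) = 11/((160*(-1/553))) = 11/(-160/553) = 11*(-553/160) = -6083/160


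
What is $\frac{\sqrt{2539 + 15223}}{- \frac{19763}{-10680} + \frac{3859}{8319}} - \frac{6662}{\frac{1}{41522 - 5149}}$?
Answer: $-242316926 + \frac{29615640 \sqrt{17762}}{68540839} \approx -2.4232 \cdot 10^{8}$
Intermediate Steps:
$\frac{\sqrt{2539 + 15223}}{- \frac{19763}{-10680} + \frac{3859}{8319}} - \frac{6662}{\frac{1}{41522 - 5149}} = \frac{\sqrt{17762}}{\left(-19763\right) \left(- \frac{1}{10680}\right) + 3859 \cdot \frac{1}{8319}} - \frac{6662}{\frac{1}{36373}} = \frac{\sqrt{17762}}{\frac{19763}{10680} + \frac{3859}{8319}} - 6662 \frac{1}{\frac{1}{36373}} = \frac{\sqrt{17762}}{\frac{68540839}{29615640}} - 242316926 = \sqrt{17762} \cdot \frac{29615640}{68540839} - 242316926 = \frac{29615640 \sqrt{17762}}{68540839} - 242316926 = -242316926 + \frac{29615640 \sqrt{17762}}{68540839}$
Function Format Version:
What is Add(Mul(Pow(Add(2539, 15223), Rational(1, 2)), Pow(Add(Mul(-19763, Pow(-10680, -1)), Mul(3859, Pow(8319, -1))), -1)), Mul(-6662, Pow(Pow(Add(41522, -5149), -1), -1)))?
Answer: Add(-242316926, Mul(Rational(29615640, 68540839), Pow(17762, Rational(1, 2)))) ≈ -2.4232e+8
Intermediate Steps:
Add(Mul(Pow(Add(2539, 15223), Rational(1, 2)), Pow(Add(Mul(-19763, Pow(-10680, -1)), Mul(3859, Pow(8319, -1))), -1)), Mul(-6662, Pow(Pow(Add(41522, -5149), -1), -1))) = Add(Mul(Pow(17762, Rational(1, 2)), Pow(Add(Mul(-19763, Rational(-1, 10680)), Mul(3859, Rational(1, 8319))), -1)), Mul(-6662, Pow(Pow(36373, -1), -1))) = Add(Mul(Pow(17762, Rational(1, 2)), Pow(Add(Rational(19763, 10680), Rational(3859, 8319)), -1)), Mul(-6662, Pow(Rational(1, 36373), -1))) = Add(Mul(Pow(17762, Rational(1, 2)), Pow(Rational(68540839, 29615640), -1)), Mul(-6662, 36373)) = Add(Mul(Pow(17762, Rational(1, 2)), Rational(29615640, 68540839)), -242316926) = Add(Mul(Rational(29615640, 68540839), Pow(17762, Rational(1, 2))), -242316926) = Add(-242316926, Mul(Rational(29615640, 68540839), Pow(17762, Rational(1, 2))))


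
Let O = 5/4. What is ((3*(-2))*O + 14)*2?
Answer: 13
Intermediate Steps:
O = 5/4 (O = 5*(1/4) = 5/4 ≈ 1.2500)
((3*(-2))*O + 14)*2 = ((3*(-2))*(5/4) + 14)*2 = (-6*5/4 + 14)*2 = (-15/2 + 14)*2 = (13/2)*2 = 13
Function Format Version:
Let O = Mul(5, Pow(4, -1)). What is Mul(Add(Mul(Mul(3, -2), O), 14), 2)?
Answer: 13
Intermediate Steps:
O = Rational(5, 4) (O = Mul(5, Rational(1, 4)) = Rational(5, 4) ≈ 1.2500)
Mul(Add(Mul(Mul(3, -2), O), 14), 2) = Mul(Add(Mul(Mul(3, -2), Rational(5, 4)), 14), 2) = Mul(Add(Mul(-6, Rational(5, 4)), 14), 2) = Mul(Add(Rational(-15, 2), 14), 2) = Mul(Rational(13, 2), 2) = 13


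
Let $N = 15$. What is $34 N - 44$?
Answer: $466$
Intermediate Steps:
$34 N - 44 = 34 \cdot 15 - 44 = 510 - 44 = 466$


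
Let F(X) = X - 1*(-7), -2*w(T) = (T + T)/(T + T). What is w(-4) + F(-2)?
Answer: 9/2 ≈ 4.5000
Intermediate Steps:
w(T) = -½ (w(T) = -(T + T)/(2*(T + T)) = -2*T/(2*(2*T)) = -2*T*1/(2*T)/2 = -½*1 = -½)
F(X) = 7 + X (F(X) = X + 7 = 7 + X)
w(-4) + F(-2) = -½ + (7 - 2) = -½ + 5 = 9/2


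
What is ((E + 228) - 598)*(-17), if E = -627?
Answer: 16949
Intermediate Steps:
((E + 228) - 598)*(-17) = ((-627 + 228) - 598)*(-17) = (-399 - 598)*(-17) = -997*(-17) = 16949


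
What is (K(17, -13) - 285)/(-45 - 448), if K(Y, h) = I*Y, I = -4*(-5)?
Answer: -55/493 ≈ -0.11156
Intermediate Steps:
I = 20
K(Y, h) = 20*Y
(K(17, -13) - 285)/(-45 - 448) = (20*17 - 285)/(-45 - 448) = (340 - 285)/(-493) = 55*(-1/493) = -55/493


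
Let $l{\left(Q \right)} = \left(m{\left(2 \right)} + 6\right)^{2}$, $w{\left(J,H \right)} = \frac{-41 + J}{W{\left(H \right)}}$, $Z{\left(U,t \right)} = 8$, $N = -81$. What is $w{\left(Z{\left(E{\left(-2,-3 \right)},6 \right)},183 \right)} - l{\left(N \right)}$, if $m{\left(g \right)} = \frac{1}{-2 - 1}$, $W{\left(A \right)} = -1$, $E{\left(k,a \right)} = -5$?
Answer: $\frac{8}{9} \approx 0.88889$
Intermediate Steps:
$m{\left(g \right)} = - \frac{1}{3}$ ($m{\left(g \right)} = \frac{1}{-3} = - \frac{1}{3}$)
$w{\left(J,H \right)} = 41 - J$ ($w{\left(J,H \right)} = \frac{-41 + J}{-1} = \left(-41 + J\right) \left(-1\right) = 41 - J$)
$l{\left(Q \right)} = \frac{289}{9}$ ($l{\left(Q \right)} = \left(- \frac{1}{3} + 6\right)^{2} = \left(\frac{17}{3}\right)^{2} = \frac{289}{9}$)
$w{\left(Z{\left(E{\left(-2,-3 \right)},6 \right)},183 \right)} - l{\left(N \right)} = \left(41 - 8\right) - \frac{289}{9} = 33 - \frac{289}{9} = \frac{8}{9}$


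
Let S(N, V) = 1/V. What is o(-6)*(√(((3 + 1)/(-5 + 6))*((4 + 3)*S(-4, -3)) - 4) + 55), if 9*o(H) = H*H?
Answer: 220 + 8*I*√30/3 ≈ 220.0 + 14.606*I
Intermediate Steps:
o(H) = H²/9 (o(H) = (H*H)/9 = H²/9)
o(-6)*(√(((3 + 1)/(-5 + 6))*((4 + 3)*S(-4, -3)) - 4) + 55) = ((⅑)*(-6)²)*(√(((3 + 1)/(-5 + 6))*((4 + 3)/(-3)) - 4) + 55) = ((⅑)*36)*(√((4/1)*(7*(-⅓)) - 4) + 55) = 4*(√((4*1)*(-7/3) - 4) + 55) = 4*(√(4*(-7/3) - 4) + 55) = 4*(√(-28/3 - 4) + 55) = 4*(√(-40/3) + 55) = 4*(2*I*√30/3 + 55) = 4*(55 + 2*I*√30/3) = 220 + 8*I*√30/3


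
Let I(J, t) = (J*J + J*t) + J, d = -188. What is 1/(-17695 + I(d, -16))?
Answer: 1/20469 ≈ 4.8854e-5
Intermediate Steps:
I(J, t) = J + J² + J*t (I(J, t) = (J² + J*t) + J = J + J² + J*t)
1/(-17695 + I(d, -16)) = 1/(-17695 - 188*(1 - 188 - 16)) = 1/(-17695 - 188*(-203)) = 1/(-17695 + 38164) = 1/20469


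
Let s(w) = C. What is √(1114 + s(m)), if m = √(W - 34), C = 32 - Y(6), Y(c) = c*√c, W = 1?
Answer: √(1146 - 6*√6) ≈ 33.635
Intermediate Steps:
Y(c) = c^(3/2)
C = 32 - 6*√6 (C = 32 - 6^(3/2) = 32 - 6*√6 ≈ 17.303)
m = I*√33 (m = √(1 - 34) = √(-33) = I*√33 ≈ 5.7446*I)
s(w) = 32 - 6*√6
√(1114 + s(m)) = √(1114 + (32 - 6*√6)) = √(1146 - 6*√6)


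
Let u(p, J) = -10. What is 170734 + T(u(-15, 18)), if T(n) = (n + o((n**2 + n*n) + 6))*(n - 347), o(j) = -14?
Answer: 179302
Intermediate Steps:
T(n) = (-347 + n)*(-14 + n) (T(n) = (n - 14)*(n - 347) = (-14 + n)*(-347 + n) = (-347 + n)*(-14 + n))
170734 + T(u(-15, 18)) = 170734 + (4858 + (-10)**2 - 361*(-10)) = 170734 + (4858 + 100 + 3610) = 170734 + 8568 = 179302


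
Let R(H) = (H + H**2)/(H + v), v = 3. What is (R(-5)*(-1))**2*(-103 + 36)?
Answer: -6700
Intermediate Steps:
R(H) = (H + H**2)/(3 + H) (R(H) = (H + H**2)/(H + 3) = (H + H**2)/(3 + H))
(R(-5)*(-1))**2*(-103 + 36) = (-5*(1 - 5)/(3 - 5)*(-1))**2*(-103 + 36) = (-5*(-4)/(-2)*(-1))**2*(-67) = (-5*(-1/2)*(-4)*(-1))**2*(-67) = (-10*(-1))**2*(-67) = 10**2*(-67) = 100*(-67) = -6700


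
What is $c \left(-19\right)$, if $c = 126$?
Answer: $-2394$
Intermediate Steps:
$c \left(-19\right) = 126 \left(-19\right) = -2394$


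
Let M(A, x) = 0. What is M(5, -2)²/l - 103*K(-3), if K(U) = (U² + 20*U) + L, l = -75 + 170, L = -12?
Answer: 6489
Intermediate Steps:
l = 95
K(U) = -12 + U² + 20*U (K(U) = (U² + 20*U) - 12 = -12 + U² + 20*U)
M(5, -2)²/l - 103*K(-3) = 0²/95 - 103*(-12 + (-3)² + 20*(-3)) = 0*(1/95) - 103*(-12 + 9 - 60) = 0 - 103*(-63) = 0 + 6489 = 6489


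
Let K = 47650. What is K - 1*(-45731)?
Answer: 93381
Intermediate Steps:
K - 1*(-45731) = 47650 - 1*(-45731) = 47650 + 45731 = 93381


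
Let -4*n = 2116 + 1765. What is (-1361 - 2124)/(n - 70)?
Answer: 13940/4161 ≈ 3.3502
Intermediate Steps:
n = -3881/4 (n = -(2116 + 1765)/4 = -1/4*3881 = -3881/4 ≈ -970.25)
(-1361 - 2124)/(n - 70) = (-1361 - 2124)/(-3881/4 - 70) = -3485/(-4161/4) = -3485*(-4/4161) = 13940/4161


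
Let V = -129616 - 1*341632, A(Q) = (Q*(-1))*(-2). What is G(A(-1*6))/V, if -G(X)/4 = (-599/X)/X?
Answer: -599/16964928 ≈ -3.5308e-5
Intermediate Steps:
A(Q) = 2*Q (A(Q) = -Q*(-2) = 2*Q)
G(X) = 2396/X² (G(X) = -4*(-599/X)/X = -(-2396)/X² = 2396/X²)
V = -471248 (V = -129616 - 341632 = -471248)
G(A(-1*6))/V = (2396/(2*(-1*6))²)/(-471248) = (2396/(2*(-6))²)*(-1/471248) = (2396/(-12)²)*(-1/471248) = (2396*(1/144))*(-1/471248) = (599/36)*(-1/471248) = -599/16964928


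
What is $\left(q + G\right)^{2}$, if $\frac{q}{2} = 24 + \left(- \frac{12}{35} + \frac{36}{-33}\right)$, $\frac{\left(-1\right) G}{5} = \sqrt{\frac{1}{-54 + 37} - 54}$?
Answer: $\frac{1727262017}{2519825} - \frac{34752 i \sqrt{15623}}{1309} \approx 685.47 - 3318.4 i$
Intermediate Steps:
$G = - \frac{5 i \sqrt{15623}}{17}$ ($G = - 5 \sqrt{\frac{1}{-54 + 37} - 54} = - 5 \sqrt{\frac{1}{-17} - 54} = - 5 \sqrt{- \frac{1}{17} - 54} = - 5 \sqrt{- \frac{919}{17}} = - 5 \frac{i \sqrt{15623}}{17} = - \frac{5 i \sqrt{15623}}{17} \approx - 36.762 i$)
$q = \frac{17376}{385}$ ($q = 2 \left(24 + \left(- \frac{12}{35} + \frac{36}{-33}\right)\right) = 2 \left(24 + \left(\left(-12\right) \frac{1}{35} + 36 \left(- \frac{1}{33}\right)\right)\right) = 2 \left(24 - \frac{552}{385}\right) = 2 \cdot \frac{8688}{385} = \frac{17376}{385} \approx 45.132$)
$\left(q + G\right)^{2} = \left(\frac{17376}{385} - \frac{5 i \sqrt{15623}}{17}\right)^{2}$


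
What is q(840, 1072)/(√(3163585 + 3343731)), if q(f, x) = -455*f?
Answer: -191100*√1626829/1626829 ≈ -149.83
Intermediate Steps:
q(840, 1072)/(√(3163585 + 3343731)) = (-455*840)/(√(3163585 + 3343731)) = -382200*√1626829/3253658 = -191100*√1626829/1626829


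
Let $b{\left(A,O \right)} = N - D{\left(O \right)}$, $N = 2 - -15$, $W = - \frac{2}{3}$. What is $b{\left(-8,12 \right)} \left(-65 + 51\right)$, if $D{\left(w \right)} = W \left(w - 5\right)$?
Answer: $- \frac{910}{3} \approx -303.33$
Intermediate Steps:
$W = - \frac{2}{3}$ ($W = \left(-2\right) \frac{1}{3} = - \frac{2}{3} \approx -0.66667$)
$N = 17$ ($N = 2 + 15 = 17$)
$D{\left(w \right)} = \frac{10}{3} - \frac{2 w}{3}$ ($D{\left(w \right)} = - \frac{2 \left(w - 5\right)}{3} = - \frac{2 \left(-5 + w\right)}{3} = \frac{10}{3} - \frac{2 w}{3}$)
$b{\left(A,O \right)} = \frac{41}{3} + \frac{2 O}{3}$ ($b{\left(A,O \right)} = 17 - \left(\frac{10}{3} - \frac{2 O}{3}\right) = 17 + \left(- \frac{10}{3} + \frac{2 O}{3}\right) = \frac{41}{3} + \frac{2 O}{3}$)
$b{\left(-8,12 \right)} \left(-65 + 51\right) = \left(\frac{41}{3} + \frac{2}{3} \cdot 12\right) \left(-65 + 51\right) = \left(\frac{41}{3} + 8\right) \left(-14\right) = \frac{65}{3} \left(-14\right) = - \frac{910}{3}$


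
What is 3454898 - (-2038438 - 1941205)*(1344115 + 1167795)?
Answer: 9996508503028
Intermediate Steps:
3454898 - (-2038438 - 1941205)*(1344115 + 1167795) = 3454898 - (-3979643)*2511910 = 3454898 - 1*(-9996505048130) = 3454898 + 9996505048130 = 9996508503028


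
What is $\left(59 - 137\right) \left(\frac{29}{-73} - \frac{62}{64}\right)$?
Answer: $\frac{124449}{1168} \approx 106.55$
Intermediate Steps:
$\left(59 - 137\right) \left(\frac{29}{-73} - \frac{62}{64}\right) = - 78 \left(29 \left(- \frac{1}{73}\right) - \frac{31}{32}\right) = - 78 \left(- \frac{29}{73} - \frac{31}{32}\right) = \left(-78\right) \left(- \frac{3191}{2336}\right) = \frac{124449}{1168}$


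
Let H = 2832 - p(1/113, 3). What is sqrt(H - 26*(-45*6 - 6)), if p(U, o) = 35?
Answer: sqrt(9973) ≈ 99.865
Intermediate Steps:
H = 2797 (H = 2832 - 1*35 = 2832 - 35 = 2797)
sqrt(H - 26*(-45*6 - 6)) = sqrt(2797 - 26*(-45*6 - 6)) = sqrt(2797 - 26*(-270 - 6)) = sqrt(2797 - 26*(-276)) = sqrt(2797 + 7176) = sqrt(9973)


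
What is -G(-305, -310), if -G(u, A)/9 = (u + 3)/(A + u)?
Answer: 906/205 ≈ 4.4195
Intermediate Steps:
G(u, A) = -9*(3 + u)/(A + u) (G(u, A) = -9*(u + 3)/(A + u) = -9*(3 + u)/(A + u))
-G(-305, -310) = -9*(-3 - 1*(-305))/(-310 - 305) = -9*(-3 + 305)/(-615) = -9*(-1)*302/615 = -1*(-906/205) = 906/205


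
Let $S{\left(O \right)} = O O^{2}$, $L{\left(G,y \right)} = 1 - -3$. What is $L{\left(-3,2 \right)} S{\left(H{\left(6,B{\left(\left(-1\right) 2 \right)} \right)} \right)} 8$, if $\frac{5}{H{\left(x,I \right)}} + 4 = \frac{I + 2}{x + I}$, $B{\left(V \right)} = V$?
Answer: $- \frac{125}{2} \approx -62.5$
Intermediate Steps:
$L{\left(G,y \right)} = 4$ ($L{\left(G,y \right)} = 1 + 3 = 4$)
$H{\left(x,I \right)} = \frac{5}{-4 + \frac{2 + I}{I + x}}$ ($H{\left(x,I \right)} = \frac{5}{-4 + \frac{I + 2}{x + I}} = \frac{5}{-4 + \frac{2 + I}{I + x}}$)
$S{\left(O \right)} = O^{3}$
$L{\left(-3,2 \right)} S{\left(H{\left(6,B{\left(\left(-1\right) 2 \right)} \right)} \right)} 8 = 4 \left(\frac{5 \left(- \left(-1\right) 2 - 6\right)}{-2 + 3 \left(\left(-1\right) 2\right) + 4 \cdot 6}\right)^{3} \cdot 8 = 4 \left(\frac{5 \left(\left(-1\right) \left(-2\right) - 6\right)}{-2 + 3 \left(-2\right) + 24}\right)^{3} \cdot 8 = 4 \left(\frac{5 \left(2 - 6\right)}{-2 - 6 + 24}\right)^{3} \cdot 8 = 4 \left(5 \cdot \frac{1}{16} \left(-4\right)\right)^{3} \cdot 8 = 4 \left(- \frac{5}{4}\right)^{3} \cdot 8 = 4 \left(- \frac{125}{64}\right) 8 = \left(- \frac{125}{16}\right) 8 = - \frac{125}{2}$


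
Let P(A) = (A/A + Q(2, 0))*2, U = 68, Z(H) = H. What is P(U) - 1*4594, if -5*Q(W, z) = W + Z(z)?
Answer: -22964/5 ≈ -4592.8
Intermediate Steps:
Q(W, z) = -W/5 - z/5 (Q(W, z) = -(W + z)/5 = -W/5 - z/5)
P(A) = 6/5 (P(A) = (A/A + (-⅕*2 - ⅕*0))*2 = (1 + (-⅖ + 0))*2 = (1 - ⅖)*2 = (⅗)*2 = 6/5)
P(U) - 1*4594 = 6/5 - 1*4594 = 6/5 - 4594 = -22964/5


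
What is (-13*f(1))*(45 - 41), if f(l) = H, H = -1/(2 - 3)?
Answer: -52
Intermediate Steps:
H = 1 (H = -1/(-1) = -1*(-1) = 1)
f(l) = 1
(-13*f(1))*(45 - 41) = (-13*1)*(45 - 41) = -13*4 = -52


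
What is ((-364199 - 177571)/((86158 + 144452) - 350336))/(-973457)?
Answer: -270885/58274056391 ≈ -4.6485e-6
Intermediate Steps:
((-364199 - 177571)/((86158 + 144452) - 350336))/(-973457) = -541770/(230610 - 350336)*(-1/973457) = -541770/(-119726)*(-1/973457) = -541770*(-1/119726)*(-1/973457) = (270885/59863)*(-1/973457) = -270885/58274056391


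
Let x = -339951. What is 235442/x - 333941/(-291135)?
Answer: 4997574469/10996848265 ≈ 0.45446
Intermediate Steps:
235442/x - 333941/(-291135) = 235442/(-339951) - 333941/(-291135) = 235442*(-1/339951) - 333941*(-1/291135) = -235442/339951 + 333941/291135 = 4997574469/10996848265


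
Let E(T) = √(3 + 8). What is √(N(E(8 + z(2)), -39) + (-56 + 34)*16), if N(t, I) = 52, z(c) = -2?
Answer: 10*I*√3 ≈ 17.32*I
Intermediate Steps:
E(T) = √11
√(N(E(8 + z(2)), -39) + (-56 + 34)*16) = √(52 + (-56 + 34)*16) = √(52 - 22*16) = √(52 - 352) = √(-300) = 10*I*√3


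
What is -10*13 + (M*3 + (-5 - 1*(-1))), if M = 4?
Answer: -122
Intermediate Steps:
-10*13 + (M*3 + (-5 - 1*(-1))) = -10*13 + (4*3 + (-5 - 1*(-1))) = -130 + (12 + (-5 + 1)) = -130 + (12 - 4) = -130 + 8 = -122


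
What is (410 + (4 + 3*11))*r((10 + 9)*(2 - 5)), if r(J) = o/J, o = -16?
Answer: 2384/19 ≈ 125.47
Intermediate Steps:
r(J) = -16/J
(410 + (4 + 3*11))*r((10 + 9)*(2 - 5)) = (410 + (4 + 3*11))*(-16*1/((2 - 5)*(10 + 9))) = (410 + (4 + 33))*(-16/(19*(-3))) = (410 + 37)*(-16/(-57)) = 447*(-16*(-1/57)) = 447*(16/57) = 2384/19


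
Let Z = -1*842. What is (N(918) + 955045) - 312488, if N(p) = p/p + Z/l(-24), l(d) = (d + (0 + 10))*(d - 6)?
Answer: 134936759/210 ≈ 6.4256e+5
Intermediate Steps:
l(d) = (-6 + d)*(10 + d) (l(d) = (d + 10)*(-6 + d) = (10 + d)*(-6 + d) = (-6 + d)*(10 + d))
Z = -842
N(p) = -211/210 (N(p) = p/p - 842/(-60 + (-24)**2 + 4*(-24)) = 1 - 842/(-60 + 576 - 96) = 1 - 842/420 = 1 - 842*1/420 = 1 - 421/210 = -211/210)
(N(918) + 955045) - 312488 = (-211/210 + 955045) - 312488 = 200559239/210 - 312488 = 134936759/210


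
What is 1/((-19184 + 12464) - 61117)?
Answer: -1/67837 ≈ -1.4741e-5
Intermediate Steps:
1/((-19184 + 12464) - 61117) = 1/(-6720 - 61117) = 1/(-67837) = -1/67837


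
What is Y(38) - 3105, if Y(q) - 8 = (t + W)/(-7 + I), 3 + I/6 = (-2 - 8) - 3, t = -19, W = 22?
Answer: -318994/103 ≈ -3097.0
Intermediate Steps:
I = -96 (I = -18 + 6*((-2 - 8) - 3) = -18 + 6*(-10 - 3) = -18 + 6*(-13) = -18 - 78 = -96)
Y(q) = 821/103 (Y(q) = 8 + (-19 + 22)/(-7 - 96) = 8 + 3/(-103) = 8 + 3*(-1/103) = 8 - 3/103 = 821/103)
Y(38) - 3105 = 821/103 - 3105 = -318994/103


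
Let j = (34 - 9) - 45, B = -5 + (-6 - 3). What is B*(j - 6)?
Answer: 364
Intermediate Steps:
B = -14 (B = -5 - 9 = -14)
j = -20 (j = 25 - 45 = -20)
B*(j - 6) = -14*(-20 - 6) = -14*(-26) = 364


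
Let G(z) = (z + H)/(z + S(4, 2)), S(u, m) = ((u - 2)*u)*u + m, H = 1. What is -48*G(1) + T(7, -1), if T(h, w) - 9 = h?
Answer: 464/35 ≈ 13.257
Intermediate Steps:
T(h, w) = 9 + h
S(u, m) = m + u²*(-2 + u) (S(u, m) = ((-2 + u)*u)*u + m = (u*(-2 + u))*u + m = u²*(-2 + u) + m = m + u²*(-2 + u))
G(z) = (1 + z)/(34 + z) (G(z) = (z + 1)/(z + (2 + 4³ - 2*4²)) = (1 + z)/(z + (2 + 64 - 2*16)) = (1 + z)/(z + (2 + 64 - 32)) = (1 + z)/(z + 34) = (1 + z)/(34 + z))
-48*G(1) + T(7, -1) = -48*(1 + 1)/(34 + 1) + (9 + 7) = -48*2/35 + 16 = -96/35 + 16 = 464/35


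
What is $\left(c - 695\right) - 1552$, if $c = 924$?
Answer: $-1323$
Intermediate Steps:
$\left(c - 695\right) - 1552 = \left(924 - 695\right) - 1552 = 229 - 1552 = -1323$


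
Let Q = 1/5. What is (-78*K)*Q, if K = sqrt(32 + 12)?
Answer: -156*sqrt(11)/5 ≈ -103.48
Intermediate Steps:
Q = 1/5 ≈ 0.20000
K = 2*sqrt(11) (K = sqrt(44) = 2*sqrt(11) ≈ 6.6332)
(-78*K)*Q = -156*sqrt(11)*(1/5) = -156*sqrt(11)/5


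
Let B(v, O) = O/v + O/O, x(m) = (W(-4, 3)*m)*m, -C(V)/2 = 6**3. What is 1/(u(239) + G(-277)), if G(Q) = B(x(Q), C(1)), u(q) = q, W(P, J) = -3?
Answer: 76729/18415104 ≈ 0.0041666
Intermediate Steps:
C(V) = -432 (C(V) = -2*6**3 = -2*216 = -432)
x(m) = -3*m**2 (x(m) = (-3*m)*m = -3*m**2)
B(v, O) = 1 + O/v (B(v, O) = O/v + 1 = 1 + O/v)
G(Q) = -(-432 - 3*Q**2)/(3*Q**2) (G(Q) = (-432 - 3*Q**2)/((-3*Q**2)) = (-1/(3*Q**2))*(-432 - 3*Q**2) = -(-432 - 3*Q**2)/(3*Q**2))
1/(u(239) + G(-277)) = 1/(239 + (1 + 144/(-277)**2)) = 1/(239 + (1 + 144*(1/76729))) = 1/(239 + (1 + 144/76729)) = 1/(239 + 76873/76729) = 1/(18415104/76729) = 76729/18415104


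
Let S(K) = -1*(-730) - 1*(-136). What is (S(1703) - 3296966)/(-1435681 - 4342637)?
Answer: 549350/963053 ≈ 0.57043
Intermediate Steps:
S(K) = 866 (S(K) = 730 + 136 = 866)
(S(1703) - 3296966)/(-1435681 - 4342637) = (866 - 3296966)/(-1435681 - 4342637) = -3296100/(-5778318) = -3296100*(-1/5778318) = 549350/963053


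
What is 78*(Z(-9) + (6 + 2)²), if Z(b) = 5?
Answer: 5382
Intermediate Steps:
78*(Z(-9) + (6 + 2)²) = 78*(5 + (6 + 2)²) = 78*(5 + 8²) = 78*(5 + 64) = 78*69 = 5382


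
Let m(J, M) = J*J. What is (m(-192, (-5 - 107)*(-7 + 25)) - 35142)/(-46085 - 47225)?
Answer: -123/6665 ≈ -0.018455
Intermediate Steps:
m(J, M) = J²
(m(-192, (-5 - 107)*(-7 + 25)) - 35142)/(-46085 - 47225) = ((-192)² - 35142)/(-46085 - 47225) = (36864 - 35142)/(-93310) = 1722*(-1/93310) = -123/6665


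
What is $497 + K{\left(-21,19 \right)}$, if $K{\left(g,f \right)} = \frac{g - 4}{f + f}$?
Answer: $\frac{18861}{38} \approx 496.34$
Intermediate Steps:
$K{\left(g,f \right)} = \frac{-4 + g}{2 f}$
$497 + K{\left(-21,19 \right)} = 497 + \frac{-4 - 21}{2 \cdot 19} = 497 + \frac{1}{2} \cdot \frac{1}{19} \left(-25\right) = 497 - \frac{25}{38} = \frac{18861}{38}$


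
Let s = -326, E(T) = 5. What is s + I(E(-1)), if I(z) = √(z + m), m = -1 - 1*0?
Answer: -324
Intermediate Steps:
m = -1 (m = -1 + 0 = -1)
I(z) = √(-1 + z) (I(z) = √(z - 1) = √(-1 + z))
s + I(E(-1)) = -326 + √(-1 + 5) = -326 + √4 = -326 + 2 = -324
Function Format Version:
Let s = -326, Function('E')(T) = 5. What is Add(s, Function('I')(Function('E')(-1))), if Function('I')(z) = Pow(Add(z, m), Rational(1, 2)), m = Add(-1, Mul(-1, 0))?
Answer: -324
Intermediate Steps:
m = -1 (m = Add(-1, 0) = -1)
Function('I')(z) = Pow(Add(-1, z), Rational(1, 2)) (Function('I')(z) = Pow(Add(z, -1), Rational(1, 2)) = Pow(Add(-1, z), Rational(1, 2)))
Add(s, Function('I')(Function('E')(-1))) = Add(-326, Pow(Add(-1, 5), Rational(1, 2))) = Add(-326, Pow(4, Rational(1, 2))) = Add(-326, 2) = -324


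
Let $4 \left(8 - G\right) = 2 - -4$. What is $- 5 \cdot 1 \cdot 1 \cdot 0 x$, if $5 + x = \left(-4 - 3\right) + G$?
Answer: $0$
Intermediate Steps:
$G = \frac{13}{2}$ ($G = 8 - \frac{2 - -4}{4} = 8 - \frac{2 + 4}{4} = 8 - \frac{3}{2} = \frac{13}{2} \approx 6.5$)
$x = - \frac{11}{2}$ ($x = -5 + \left(\left(-4 - 3\right) + \frac{13}{2}\right) = -5 + \left(-7 + \frac{13}{2}\right) = -5 - \frac{1}{2} = - \frac{11}{2} \approx -5.5$)
$- 5 \cdot 1 \cdot 1 \cdot 0 x = - 5 \cdot 1 \cdot 1 \cdot 0 \left(- \frac{11}{2}\right) = - 5 \cdot 1 \cdot 0 \left(- \frac{11}{2}\right) = \left(-5\right) 0 \left(- \frac{11}{2}\right) = 0 \left(- \frac{11}{2}\right) = 0$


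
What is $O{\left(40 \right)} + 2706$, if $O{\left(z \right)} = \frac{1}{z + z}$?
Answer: $\frac{216481}{80} \approx 2706.0$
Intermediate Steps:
$O{\left(z \right)} = \frac{1}{2 z}$
$O{\left(40 \right)} + 2706 = \frac{1}{2 \cdot 40} + 2706 = \frac{1}{2} \cdot \frac{1}{40} + 2706 = \frac{1}{80} + 2706 = \frac{216481}{80}$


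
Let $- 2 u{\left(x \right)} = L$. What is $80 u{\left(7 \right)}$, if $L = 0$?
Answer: $0$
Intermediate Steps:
$u{\left(x \right)} = 0$ ($u{\left(x \right)} = \left(- \frac{1}{2}\right) 0 = 0$)
$80 u{\left(7 \right)} = 80 \cdot 0 = 0$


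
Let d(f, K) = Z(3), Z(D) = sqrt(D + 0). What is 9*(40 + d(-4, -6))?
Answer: 360 + 9*sqrt(3) ≈ 375.59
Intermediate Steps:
Z(D) = sqrt(D)
d(f, K) = sqrt(3)
9*(40 + d(-4, -6)) = 9*(40 + sqrt(3)) = 360 + 9*sqrt(3)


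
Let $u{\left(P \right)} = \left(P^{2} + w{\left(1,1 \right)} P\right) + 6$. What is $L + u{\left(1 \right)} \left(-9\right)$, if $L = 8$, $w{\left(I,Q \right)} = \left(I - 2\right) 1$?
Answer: $-46$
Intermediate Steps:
$w{\left(I,Q \right)} = -2 + I$ ($w{\left(I,Q \right)} = \left(-2 + I\right) 1 = -2 + I$)
$u{\left(P \right)} = 6 + P^{2} - P$ ($u{\left(P \right)} = \left(P^{2} + \left(-2 + 1\right) P\right) + 6 = \left(P^{2} - P\right) + 6 = 6 + P^{2} - P$)
$L + u{\left(1 \right)} \left(-9\right) = 8 + \left(6 + 1^{2} - 1\right) \left(-9\right) = 8 + \left(6 + 1 - 1\right) \left(-9\right) = 8 + 6 \left(-9\right) = 8 - 54 = -46$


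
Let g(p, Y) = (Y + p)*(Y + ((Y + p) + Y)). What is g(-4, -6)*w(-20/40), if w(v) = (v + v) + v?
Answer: -330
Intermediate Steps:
g(p, Y) = (Y + p)*(p + 3*Y) (g(p, Y) = (Y + p)*(Y + (p + 2*Y)) = (Y + p)*(p + 3*Y))
w(v) = 3*v (w(v) = 2*v + v = 3*v)
g(-4, -6)*w(-20/40) = ((-4)**2 + 3*(-6)**2 + 4*(-6)*(-4))*(3*(-20/40)) = (16 + 3*36 + 96)*(3*(-20*1/40)) = (16 + 108 + 96)*(3*(-1/2)) = 220*(-3/2) = -330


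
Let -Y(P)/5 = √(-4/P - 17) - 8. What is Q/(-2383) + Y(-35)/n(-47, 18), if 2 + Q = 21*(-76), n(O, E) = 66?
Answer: 100394/78639 - I*√20685/462 ≈ 1.2766 - 0.3113*I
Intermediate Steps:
Q = -1598 (Q = -2 + 21*(-76) = -2 - 1596 = -1598)
Y(P) = 40 - 5*√(-17 - 4/P) (Y(P) = -5*(√(-4/P - 17) - 8) = -5*(√(-17 - 4/P) - 8) = -5*(-8 + √(-17 - 4/P)) = 40 - 5*√(-17 - 4/P))
Q/(-2383) + Y(-35)/n(-47, 18) = -1598/(-2383) + (40 - 5*√(-17 - 4/(-35)))/66 = -1598*(-1/2383) + (40 - 5*√(-17 - 4*(-1/35)))*(1/66) = 1598/2383 + (40 - 5*√(-17 + 4/35))*(1/66) = 1598/2383 + (40 - I*√20685/7)*(1/66) = 1598/2383 + (20/33 - I*√20685/462) = 100394/78639 - I*√20685/462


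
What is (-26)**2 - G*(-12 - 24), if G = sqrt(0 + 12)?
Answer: 676 + 72*sqrt(3) ≈ 800.71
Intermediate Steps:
G = 2*sqrt(3) (G = sqrt(12) = 2*sqrt(3) ≈ 3.4641)
(-26)**2 - G*(-12 - 24) = (-26)**2 - 2*sqrt(3)*(-12 - 24) = 676 - 2*sqrt(3)*(-36) = 676 - (-72)*sqrt(3) = 676 + 72*sqrt(3)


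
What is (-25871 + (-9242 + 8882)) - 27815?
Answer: -54046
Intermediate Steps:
(-25871 + (-9242 + 8882)) - 27815 = (-25871 - 360) - 27815 = -26231 - 27815 = -54046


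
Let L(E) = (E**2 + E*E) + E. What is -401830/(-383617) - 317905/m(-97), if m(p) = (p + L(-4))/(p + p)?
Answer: -79127097580/88527 ≈ -8.9382e+5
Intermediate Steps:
L(E) = E + 2*E**2 (L(E) = (E**2 + E**2) + E = 2*E**2 + E = E + 2*E**2)
m(p) = (28 + p)/(2*p) (m(p) = (p - 4*(1 + 2*(-4)))/(p + p) = (p - 4*(1 - 8))/((2*p)) = (p - 4*(-7))*(1/(2*p)) = (p + 28)*(1/(2*p)) = (28 + p)*(1/(2*p)) = (28 + p)/(2*p))
-401830/(-383617) - 317905/m(-97) = -401830/(-383617) - 317905*(-194/(28 - 97)) = -401830*(-1/383617) - 317905/((1/2)*(-1/97)*(-69)) = 30910/29509 - 317905/69/194 = 30910/29509 - 317905*194/69 = 30910/29509 - 61673570/69 = -79127097580/88527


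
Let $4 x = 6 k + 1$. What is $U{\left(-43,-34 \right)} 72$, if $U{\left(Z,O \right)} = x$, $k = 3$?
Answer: $342$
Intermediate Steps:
$x = \frac{19}{4}$ ($x = \frac{6 \cdot 3 + 1}{4} = \frac{18 + 1}{4} = \frac{1}{4} \cdot 19 = \frac{19}{4} \approx 4.75$)
$U{\left(Z,O \right)} = \frac{19}{4}$
$U{\left(-43,-34 \right)} 72 = \frac{19}{4} \cdot 72 = 342$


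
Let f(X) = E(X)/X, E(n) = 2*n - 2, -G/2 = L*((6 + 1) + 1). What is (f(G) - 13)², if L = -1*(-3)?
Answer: 69169/576 ≈ 120.09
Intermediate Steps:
L = 3
G = -48 (G = -6*((6 + 1) + 1) = -6*(7 + 1) = -6*8 = -2*24 = -48)
E(n) = -2 + 2*n
f(X) = (-2 + 2*X)/X
(f(G) - 13)² = ((2 - 2/(-48)) - 13)² = ((2 - 2*(-1/48)) - 13)² = ((2 + 1/24) - 13)² = (49/24 - 13)² = (-263/24)² = 69169/576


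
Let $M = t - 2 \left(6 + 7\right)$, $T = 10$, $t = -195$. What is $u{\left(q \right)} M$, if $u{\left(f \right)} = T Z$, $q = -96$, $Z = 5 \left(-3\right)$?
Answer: $33150$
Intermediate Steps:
$Z = -15$
$u{\left(f \right)} = -150$ ($u{\left(f \right)} = 10 \left(-15\right) = -150$)
$M = -221$ ($M = -195 - 2 \left(6 + 7\right) = -195 - 26 = -221$)
$u{\left(q \right)} M = \left(-150\right) \left(-221\right) = 33150$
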